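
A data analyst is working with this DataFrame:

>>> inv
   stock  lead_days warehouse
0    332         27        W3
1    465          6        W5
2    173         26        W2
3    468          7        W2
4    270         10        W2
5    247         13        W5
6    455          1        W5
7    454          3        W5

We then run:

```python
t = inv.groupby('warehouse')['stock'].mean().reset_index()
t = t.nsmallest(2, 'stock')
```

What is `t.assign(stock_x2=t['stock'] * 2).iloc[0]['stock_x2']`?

607.333333333

group by warehouse, mean of stock:
warehouse
W2    303.666667
W3    332.000000
W5    405.250000
Name: stock, dtype: float64
reset_index():
  warehouse       stock
0        W2  303.666667
1        W3  332.000000
2        W5  405.250000
take 2 rows with smallest stock:
  warehouse       stock
0        W2  303.666667
1        W3  332.000000
add column stock_x2 = t['stock'] * 2:
  warehouse       stock    stock_x2
0        W2  303.666667  607.333333
1        W3  332.000000  664.000000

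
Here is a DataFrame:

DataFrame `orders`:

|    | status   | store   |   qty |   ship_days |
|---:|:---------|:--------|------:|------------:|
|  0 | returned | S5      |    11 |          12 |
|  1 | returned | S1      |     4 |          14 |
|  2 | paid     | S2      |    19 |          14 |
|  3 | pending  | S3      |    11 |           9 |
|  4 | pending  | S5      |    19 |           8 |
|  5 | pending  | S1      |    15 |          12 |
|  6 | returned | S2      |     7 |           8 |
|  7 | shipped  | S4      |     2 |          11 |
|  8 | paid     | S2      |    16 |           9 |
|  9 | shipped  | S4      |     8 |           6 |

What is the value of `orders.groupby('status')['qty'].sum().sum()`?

group by status, sum of qty:
status
paid        35
pending     45
returned    22
shipped     10
Name: qty, dtype: int64
Hence 112.

112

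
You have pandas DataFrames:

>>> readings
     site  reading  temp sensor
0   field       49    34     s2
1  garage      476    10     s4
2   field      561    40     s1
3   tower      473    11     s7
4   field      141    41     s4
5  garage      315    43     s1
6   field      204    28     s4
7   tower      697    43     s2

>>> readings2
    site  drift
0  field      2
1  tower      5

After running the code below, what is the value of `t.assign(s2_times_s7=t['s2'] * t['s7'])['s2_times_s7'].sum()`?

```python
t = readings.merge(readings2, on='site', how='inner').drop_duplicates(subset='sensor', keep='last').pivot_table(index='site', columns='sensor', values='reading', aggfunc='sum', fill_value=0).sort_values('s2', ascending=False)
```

329681

merge on 'site' (how='inner') → 6 rows:
    site  reading  temp sensor  drift
0  field       49    34     s2      2
1  field      561    40     s1      2
2  tower      473    11     s7      5
3  field      141    41     s4      2
4  field      204    28     s4      2
5  tower      697    43     s2      5
drop duplicate sensor (keep=last):
    site  reading  temp sensor  drift
1  field      561    40     s1      2
2  tower      473    11     s7      5
4  field      204    28     s4      2
5  tower      697    43     s2      5
pivot: rows=site, cols=sensor, sum(reading):
sensor   s1   s2   s4   s7
site                      
field   561    0  204    0
tower     0  697    0  473
sort by s2 descending:
sensor   s1   s2   s4   s7
site                      
tower     0  697    0  473
field   561    0  204    0
add column s2_times_s7 = t['s2'] * t['s7']:
sensor   s1   s2   s4   s7  s2_times_s7
site                                   
tower     0  697    0  473       329681
field   561    0  204    0            0
So sum() = 329681.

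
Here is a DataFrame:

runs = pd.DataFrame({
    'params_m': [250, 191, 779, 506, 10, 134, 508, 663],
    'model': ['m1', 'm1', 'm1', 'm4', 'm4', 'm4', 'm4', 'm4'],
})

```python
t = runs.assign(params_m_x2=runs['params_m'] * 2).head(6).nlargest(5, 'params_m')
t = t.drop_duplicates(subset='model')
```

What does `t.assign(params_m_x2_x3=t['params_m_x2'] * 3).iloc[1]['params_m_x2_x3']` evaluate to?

add column params_m_x2 = runs['params_m'] * 2:
   params_m model  params_m_x2
0       250    m1          500
1       191    m1          382
2       779    m1         1558
3       506    m4         1012
4        10    m4           20
5       134    m4          268
6       508    m4         1016
7       663    m4         1326
take first 6 rows:
   params_m model  params_m_x2
0       250    m1          500
1       191    m1          382
2       779    m1         1558
3       506    m4         1012
4        10    m4           20
5       134    m4          268
take 5 rows with largest params_m:
   params_m model  params_m_x2
2       779    m1         1558
3       506    m4         1012
0       250    m1          500
1       191    m1          382
5       134    m4          268
drop duplicate model (keep=first):
   params_m model  params_m_x2
2       779    m1         1558
3       506    m4         1012
add column params_m_x2_x3 = t['params_m_x2'] * 3:
   params_m model  params_m_x2  params_m_x2_x3
2       779    m1         1558            4674
3       506    m4         1012            3036
value at position 1, column 'params_m_x2_x3' → 3036

3036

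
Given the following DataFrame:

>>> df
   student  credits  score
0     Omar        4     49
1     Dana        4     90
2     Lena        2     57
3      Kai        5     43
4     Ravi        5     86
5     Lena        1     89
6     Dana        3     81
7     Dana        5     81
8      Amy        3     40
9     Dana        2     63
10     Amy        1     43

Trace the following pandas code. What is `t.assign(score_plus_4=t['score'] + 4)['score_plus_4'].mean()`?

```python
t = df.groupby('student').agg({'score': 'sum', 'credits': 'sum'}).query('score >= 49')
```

group by student: sum(score), sum(credits):
         score  credits
student                
Amy         83        4
Dana       315       14
Kai         43        5
Lena       146        3
Omar        49        4
Ravi        86        5
filter rows where score >= 49:
         score  credits
student                
Amy         83        4
Dana       315       14
Lena       146        3
Omar        49        4
Ravi        86        5
add column score_plus_4 = t['score'] + 4:
         score  credits  score_plus_4
student                              
Amy         83        4            87
Dana       315       14           319
Lena       146        3           150
Omar        49        4            53
Ravi        86        5            90
Finally, mean of column 'score_plus_4' = 139.8.

139.8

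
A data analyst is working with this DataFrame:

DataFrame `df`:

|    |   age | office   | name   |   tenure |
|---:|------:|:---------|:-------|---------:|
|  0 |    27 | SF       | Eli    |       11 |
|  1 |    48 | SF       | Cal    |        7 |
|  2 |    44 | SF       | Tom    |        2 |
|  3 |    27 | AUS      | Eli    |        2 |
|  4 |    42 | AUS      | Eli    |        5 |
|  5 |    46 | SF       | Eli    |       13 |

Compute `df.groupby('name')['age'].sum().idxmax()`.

Eli

group by name, sum of age:
name
Cal     48
Eli    142
Tom     44
Name: age, dtype: int64
Reading off the label with the largest value, we get Eli.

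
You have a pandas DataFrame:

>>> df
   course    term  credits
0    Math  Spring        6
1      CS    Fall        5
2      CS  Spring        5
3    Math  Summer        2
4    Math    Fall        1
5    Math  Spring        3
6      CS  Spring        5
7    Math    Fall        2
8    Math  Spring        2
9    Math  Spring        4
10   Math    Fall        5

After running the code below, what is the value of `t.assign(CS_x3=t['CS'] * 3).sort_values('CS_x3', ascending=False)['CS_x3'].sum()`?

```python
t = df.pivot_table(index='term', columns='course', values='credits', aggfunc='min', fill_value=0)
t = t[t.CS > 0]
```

30

pivot: rows=term, cols=course, min(credits):
course  CS  Math
term            
Fall     5     1
Spring   5     2
Summer   0     2
filter rows where CS > 0:
course  CS  Math
term            
Fall     5     1
Spring   5     2
add column CS_x3 = t['CS'] * 3:
course  CS  Math  CS_x3
term                   
Fall     5     1     15
Spring   5     2     15
sort by CS_x3 descending:
course  CS  Math  CS_x3
term                   
Fall     5     1     15
Spring   5     2     15
Reading off the sum of column 'CS_x3', we get 30.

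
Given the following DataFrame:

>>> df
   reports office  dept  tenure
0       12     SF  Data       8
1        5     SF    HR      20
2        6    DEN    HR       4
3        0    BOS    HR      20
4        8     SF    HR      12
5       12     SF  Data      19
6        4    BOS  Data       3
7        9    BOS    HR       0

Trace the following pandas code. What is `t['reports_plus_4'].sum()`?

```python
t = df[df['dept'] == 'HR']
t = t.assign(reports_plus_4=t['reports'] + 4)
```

48

filter rows where dept == 'HR':
   reports office dept  tenure
1        5     SF   HR      20
2        6    DEN   HR       4
3        0    BOS   HR      20
4        8     SF   HR      12
7        9    BOS   HR       0
add column reports_plus_4 = t['reports'] + 4:
   reports office dept  tenure  reports_plus_4
1        5     SF   HR      20               9
2        6    DEN   HR       4              10
3        0    BOS   HR      20               4
4        8     SF   HR      12              12
7        9    BOS   HR       0              13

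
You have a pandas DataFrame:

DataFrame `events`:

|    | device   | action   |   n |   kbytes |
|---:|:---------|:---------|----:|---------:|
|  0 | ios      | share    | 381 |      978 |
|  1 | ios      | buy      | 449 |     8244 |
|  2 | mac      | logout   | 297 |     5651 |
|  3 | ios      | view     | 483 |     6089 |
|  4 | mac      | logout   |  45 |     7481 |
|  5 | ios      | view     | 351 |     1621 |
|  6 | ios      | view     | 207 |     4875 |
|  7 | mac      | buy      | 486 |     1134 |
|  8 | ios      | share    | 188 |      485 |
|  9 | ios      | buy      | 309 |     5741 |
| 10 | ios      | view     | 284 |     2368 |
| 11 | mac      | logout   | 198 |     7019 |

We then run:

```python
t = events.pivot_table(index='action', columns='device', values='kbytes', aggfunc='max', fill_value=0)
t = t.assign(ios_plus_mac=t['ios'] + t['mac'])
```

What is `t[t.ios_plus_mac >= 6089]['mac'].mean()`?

pivot: rows=action, cols=device, max(kbytes):
device   ios   mac
action            
buy     8244  1134
logout     0  7481
share    978     0
view    6089     0
add column ios_plus_mac = t['ios'] + t['mac']:
device   ios   mac  ios_plus_mac
action                          
buy     8244  1134          9378
logout     0  7481          7481
share    978     0           978
view    6089     0          6089
filter rows where ios_plus_mac >= 6089:
device   ios   mac  ios_plus_mac
action                          
buy     8244  1134          9378
logout     0  7481          7481
view    6089     0          6089
Hence 2871.66666667.

2871.66666667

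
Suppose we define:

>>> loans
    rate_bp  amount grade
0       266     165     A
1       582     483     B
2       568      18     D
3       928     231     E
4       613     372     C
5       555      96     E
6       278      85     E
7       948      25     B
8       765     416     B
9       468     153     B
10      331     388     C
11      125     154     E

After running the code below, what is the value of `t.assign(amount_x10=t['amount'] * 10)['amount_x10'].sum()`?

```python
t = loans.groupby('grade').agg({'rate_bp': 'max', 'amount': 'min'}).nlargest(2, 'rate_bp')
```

group by grade: max(rate_bp), min(amount):
       rate_bp  amount
grade                 
A          266     165
B          948      25
C          613     372
D          568      18
E          928      85
take 2 rows with largest rate_bp:
       rate_bp  amount
grade                 
B          948      25
E          928      85
add column amount_x10 = t['amount'] * 10:
       rate_bp  amount  amount_x10
grade                             
B          948      25         250
E          928      85         850
Taking the sum of column 'amount_x10' gives 1100.

1100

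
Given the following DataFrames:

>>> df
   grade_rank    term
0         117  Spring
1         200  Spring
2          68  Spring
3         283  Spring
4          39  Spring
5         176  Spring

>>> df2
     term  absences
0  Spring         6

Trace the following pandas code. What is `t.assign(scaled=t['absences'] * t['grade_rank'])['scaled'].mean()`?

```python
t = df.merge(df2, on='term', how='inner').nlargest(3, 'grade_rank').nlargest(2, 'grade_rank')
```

merge on 'term' (how='inner') → 6 rows:
   grade_rank    term  absences
0         117  Spring         6
1         200  Spring         6
2          68  Spring         6
3         283  Spring         6
4          39  Spring         6
5         176  Spring         6
take 3 rows with largest grade_rank:
   grade_rank    term  absences
3         283  Spring         6
1         200  Spring         6
5         176  Spring         6
take 2 rows with largest grade_rank:
   grade_rank    term  absences
3         283  Spring         6
1         200  Spring         6
add column scaled = t['absences'] * t['grade_rank']:
   grade_rank    term  absences  scaled
3         283  Spring         6    1698
1         200  Spring         6    1200
Finally, mean of column 'scaled' = 1449.0.

1449.0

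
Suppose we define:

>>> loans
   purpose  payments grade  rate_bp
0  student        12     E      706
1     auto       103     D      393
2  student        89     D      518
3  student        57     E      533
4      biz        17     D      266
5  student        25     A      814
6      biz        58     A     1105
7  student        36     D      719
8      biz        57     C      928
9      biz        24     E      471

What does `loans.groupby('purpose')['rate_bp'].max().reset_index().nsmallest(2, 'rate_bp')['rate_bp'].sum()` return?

group by purpose, max of rate_bp:
purpose
auto        393
biz        1105
student     814
Name: rate_bp, dtype: int64
reset_index():
   purpose  rate_bp
0     auto      393
1      biz     1105
2  student      814
take 2 rows with smallest rate_bp:
   purpose  rate_bp
0     auto      393
2  student      814
Taking the sum of column 'rate_bp' gives 1207.

1207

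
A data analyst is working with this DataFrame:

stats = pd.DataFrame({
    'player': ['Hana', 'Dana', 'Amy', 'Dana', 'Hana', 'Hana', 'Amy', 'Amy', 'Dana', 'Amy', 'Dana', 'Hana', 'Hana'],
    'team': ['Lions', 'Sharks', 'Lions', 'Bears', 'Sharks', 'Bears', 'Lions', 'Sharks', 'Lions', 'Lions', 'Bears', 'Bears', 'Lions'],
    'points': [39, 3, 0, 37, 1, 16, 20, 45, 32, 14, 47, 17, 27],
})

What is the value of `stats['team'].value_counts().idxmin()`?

Sharks

value_counts of team:
team
Lions     6
Bears     4
Sharks    3
Name: count, dtype: int64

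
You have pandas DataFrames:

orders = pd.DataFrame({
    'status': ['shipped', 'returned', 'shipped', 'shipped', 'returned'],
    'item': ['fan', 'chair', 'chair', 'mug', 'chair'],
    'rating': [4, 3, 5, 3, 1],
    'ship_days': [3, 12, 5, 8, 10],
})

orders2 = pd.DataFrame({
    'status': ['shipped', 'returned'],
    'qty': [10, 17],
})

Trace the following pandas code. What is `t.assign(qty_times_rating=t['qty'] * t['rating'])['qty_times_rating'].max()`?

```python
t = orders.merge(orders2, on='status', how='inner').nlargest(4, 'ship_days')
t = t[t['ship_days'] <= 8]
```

merge on 'status' (how='inner') → 5 rows:
     status   item  rating  ship_days  qty
0   shipped    fan       4          3   10
1  returned  chair       3         12   17
2   shipped  chair       5          5   10
3   shipped    mug       3          8   10
4  returned  chair       1         10   17
take 4 rows with largest ship_days:
     status   item  rating  ship_days  qty
1  returned  chair       3         12   17
4  returned  chair       1         10   17
3   shipped    mug       3          8   10
2   shipped  chair       5          5   10
filter rows where ship_days <= 8:
    status   item  rating  ship_days  qty
3  shipped    mug       3          8   10
2  shipped  chair       5          5   10
add column qty_times_rating = t['qty'] * t['rating']:
    status   item  rating  ship_days  qty  qty_times_rating
3  shipped    mug       3          8   10                30
2  shipped  chair       5          5   10                50
Reading off the max of column 'qty_times_rating', we get 50.

50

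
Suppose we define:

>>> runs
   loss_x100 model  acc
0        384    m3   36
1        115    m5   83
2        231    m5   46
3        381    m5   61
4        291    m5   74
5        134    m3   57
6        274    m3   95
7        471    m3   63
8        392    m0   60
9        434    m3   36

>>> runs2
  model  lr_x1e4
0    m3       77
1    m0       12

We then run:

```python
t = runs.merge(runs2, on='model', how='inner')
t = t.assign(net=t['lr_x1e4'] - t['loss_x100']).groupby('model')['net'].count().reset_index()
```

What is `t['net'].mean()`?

merge on 'model' (how='inner') → 6 rows:
   loss_x100 model  acc  lr_x1e4
0        384    m3   36       77
1        134    m3   57       77
2        274    m3   95       77
3        471    m3   63       77
4        392    m0   60       12
5        434    m3   36       77
add column net = t['lr_x1e4'] - t['loss_x100']:
   loss_x100 model  acc  lr_x1e4  net
0        384    m3   36       77 -307
1        134    m3   57       77  -57
2        274    m3   95       77 -197
3        471    m3   63       77 -394
4        392    m0   60       12 -380
5        434    m3   36       77 -357
group by model, count of net:
model
m0    1
m3    5
Name: net, dtype: int64
reset_index():
  model  net
0    m0    1
1    m3    5

3.0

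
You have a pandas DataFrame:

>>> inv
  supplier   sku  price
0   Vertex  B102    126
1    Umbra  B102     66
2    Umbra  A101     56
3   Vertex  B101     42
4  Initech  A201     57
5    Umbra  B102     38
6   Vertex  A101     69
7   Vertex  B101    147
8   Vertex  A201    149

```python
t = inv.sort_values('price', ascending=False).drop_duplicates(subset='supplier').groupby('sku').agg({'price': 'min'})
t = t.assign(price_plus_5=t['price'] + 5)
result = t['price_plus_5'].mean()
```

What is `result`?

66.5

sort by price descending:
  supplier   sku  price
8   Vertex  A201    149
7   Vertex  B101    147
0   Vertex  B102    126
6   Vertex  A101     69
1    Umbra  B102     66
4  Initech  A201     57
2    Umbra  A101     56
3   Vertex  B101     42
5    Umbra  B102     38
drop duplicate supplier (keep=first):
  supplier   sku  price
8   Vertex  A201    149
1    Umbra  B102     66
4  Initech  A201     57
group by sku, min of price:
      price
sku        
A201     57
B102     66
add column price_plus_5 = t['price'] + 5:
      price  price_plus_5
sku                      
A201     57            62
B102     66            71
Taking the mean of column 'price_plus_5' gives 66.5.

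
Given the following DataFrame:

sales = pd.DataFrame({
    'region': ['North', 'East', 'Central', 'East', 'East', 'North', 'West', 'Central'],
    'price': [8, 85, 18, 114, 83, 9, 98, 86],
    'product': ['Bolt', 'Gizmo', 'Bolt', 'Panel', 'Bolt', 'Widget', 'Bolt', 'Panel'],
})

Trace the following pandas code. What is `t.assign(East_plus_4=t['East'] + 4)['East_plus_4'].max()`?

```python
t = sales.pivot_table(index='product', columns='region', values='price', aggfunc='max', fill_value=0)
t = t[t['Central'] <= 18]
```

89

pivot: rows=product, cols=region, max(price):
region   Central  East  North  West
product                            
Bolt          18    83      8    98
Gizmo          0    85      0     0
Panel         86   114      0     0
Widget         0     0      9     0
filter rows where Central <= 18:
region   Central  East  North  West
product                            
Bolt          18    83      8    98
Gizmo          0    85      0     0
Widget         0     0      9     0
add column East_plus_4 = t['East'] + 4:
region   Central  East  North  West  East_plus_4
product                                         
Bolt          18    83      8    98           87
Gizmo          0    85      0     0           89
Widget         0     0      9     0            4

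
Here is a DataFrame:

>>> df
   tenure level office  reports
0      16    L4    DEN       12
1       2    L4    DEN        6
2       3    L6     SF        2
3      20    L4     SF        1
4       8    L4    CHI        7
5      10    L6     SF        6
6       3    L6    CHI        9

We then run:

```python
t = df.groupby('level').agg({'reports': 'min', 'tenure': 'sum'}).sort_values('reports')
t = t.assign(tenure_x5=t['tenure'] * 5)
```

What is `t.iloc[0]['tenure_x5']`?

group by level: min(reports), sum(tenure):
       reports  tenure
level                 
L4           1      46
L6           2      16
sort by reports:
       reports  tenure
level                 
L4           1      46
L6           2      16
add column tenure_x5 = t['tenure'] * 5:
       reports  tenure  tenure_x5
level                            
L4           1      46        230
L6           2      16         80
So iloc[0]['tenure_x5'] = 230.

230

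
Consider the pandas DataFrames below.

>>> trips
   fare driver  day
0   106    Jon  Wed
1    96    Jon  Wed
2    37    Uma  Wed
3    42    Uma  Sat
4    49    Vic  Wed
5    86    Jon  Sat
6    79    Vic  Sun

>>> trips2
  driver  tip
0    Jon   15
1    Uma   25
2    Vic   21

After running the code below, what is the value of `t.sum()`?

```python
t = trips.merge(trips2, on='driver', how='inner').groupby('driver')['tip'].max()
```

merge on 'driver' (how='inner') → 7 rows:
   fare driver  day  tip
0   106    Jon  Wed   15
1    96    Jon  Wed   15
2    37    Uma  Wed   25
3    42    Uma  Sat   25
4    49    Vic  Wed   21
5    86    Jon  Sat   15
6    79    Vic  Sun   21
group by driver, max of tip:
driver
Jon    15
Uma    25
Vic    21
Name: tip, dtype: int64
Finally, sum of the resulting series = 61.

61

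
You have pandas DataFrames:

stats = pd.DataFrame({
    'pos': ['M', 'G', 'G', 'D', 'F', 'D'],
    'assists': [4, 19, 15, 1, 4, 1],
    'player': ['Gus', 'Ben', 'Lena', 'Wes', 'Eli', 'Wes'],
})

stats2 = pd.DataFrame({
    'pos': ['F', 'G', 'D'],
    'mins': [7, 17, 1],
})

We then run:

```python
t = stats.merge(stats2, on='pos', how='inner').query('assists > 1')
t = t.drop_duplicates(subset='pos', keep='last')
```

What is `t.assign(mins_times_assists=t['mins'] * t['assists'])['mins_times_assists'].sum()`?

283

merge on 'pos' (how='inner') → 5 rows:
  pos  assists player  mins
0   G       19    Ben    17
1   G       15   Lena    17
2   D        1    Wes     1
3   F        4    Eli     7
4   D        1    Wes     1
filter rows where assists > 1:
  pos  assists player  mins
0   G       19    Ben    17
1   G       15   Lena    17
3   F        4    Eli     7
drop duplicate pos (keep=last):
  pos  assists player  mins
1   G       15   Lena    17
3   F        4    Eli     7
add column mins_times_assists = t['mins'] * t['assists']:
  pos  assists player  mins  mins_times_assists
1   G       15   Lena    17                 255
3   F        4    Eli     7                  28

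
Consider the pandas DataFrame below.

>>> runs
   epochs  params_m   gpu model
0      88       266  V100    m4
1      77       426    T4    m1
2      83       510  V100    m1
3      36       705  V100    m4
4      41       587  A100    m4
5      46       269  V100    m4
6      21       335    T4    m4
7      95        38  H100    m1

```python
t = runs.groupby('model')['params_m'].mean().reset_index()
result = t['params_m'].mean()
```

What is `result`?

group by model, mean of params_m:
model
m1    324.666667
m4    432.400000
Name: params_m, dtype: float64
reset_index():
  model    params_m
0    m1  324.666667
1    m4  432.400000
Taking the mean of column 'params_m' gives 378.533333333.

378.533333333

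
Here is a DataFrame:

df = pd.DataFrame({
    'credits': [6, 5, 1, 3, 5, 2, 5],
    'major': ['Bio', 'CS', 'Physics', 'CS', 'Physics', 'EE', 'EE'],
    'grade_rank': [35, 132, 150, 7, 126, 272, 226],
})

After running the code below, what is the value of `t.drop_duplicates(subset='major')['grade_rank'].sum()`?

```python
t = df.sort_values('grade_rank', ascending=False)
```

sort by grade_rank descending:
   credits    major  grade_rank
5        2       EE         272
6        5       EE         226
2        1  Physics         150
1        5       CS         132
4        5  Physics         126
0        6      Bio          35
3        3       CS           7
drop duplicate major (keep=first):
   credits    major  grade_rank
5        2       EE         272
2        1  Physics         150
1        5       CS         132
0        6      Bio          35
So sum() = 589.

589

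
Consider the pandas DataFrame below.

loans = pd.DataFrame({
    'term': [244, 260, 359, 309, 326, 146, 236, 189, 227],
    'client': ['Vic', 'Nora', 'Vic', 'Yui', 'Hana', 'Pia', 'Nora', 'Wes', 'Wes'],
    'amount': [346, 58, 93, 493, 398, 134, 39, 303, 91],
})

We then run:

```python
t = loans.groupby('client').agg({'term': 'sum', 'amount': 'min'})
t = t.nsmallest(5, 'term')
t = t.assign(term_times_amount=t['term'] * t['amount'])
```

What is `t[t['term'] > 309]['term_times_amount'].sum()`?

group by client: sum(term), min(amount):
        term  amount
client              
Hana     326     398
Nora     496      39
Pia      146     134
Vic      603      93
Wes      416      91
Yui      309     493
take 5 rows with smallest term:
        term  amount
client              
Pia      146     134
Yui      309     493
Hana     326     398
Wes      416      91
Nora     496      39
add column term_times_amount = t['term'] * t['amount']:
        term  amount  term_times_amount
client                                 
Pia      146     134              19564
Yui      309     493             152337
Hana     326     398             129748
Wes      416      91              37856
Nora     496      39              19344
filter rows where term > 309:
        term  amount  term_times_amount
client                                 
Hana     326     398             129748
Wes      416      91              37856
Nora     496      39              19344
So sum() = 186948.

186948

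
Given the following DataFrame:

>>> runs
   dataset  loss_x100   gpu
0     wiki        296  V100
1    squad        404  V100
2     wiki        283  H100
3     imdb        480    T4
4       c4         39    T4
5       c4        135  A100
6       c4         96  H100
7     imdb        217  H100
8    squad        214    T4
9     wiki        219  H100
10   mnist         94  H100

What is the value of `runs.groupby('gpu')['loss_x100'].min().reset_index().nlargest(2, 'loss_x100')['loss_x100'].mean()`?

215.5

group by gpu, min of loss_x100:
gpu
A100    135
H100     94
T4       39
V100    296
Name: loss_x100, dtype: int64
reset_index():
    gpu  loss_x100
0  A100        135
1  H100         94
2    T4         39
3  V100        296
take 2 rows with largest loss_x100:
    gpu  loss_x100
3  V100        296
0  A100        135
mean of column 'loss_x100' → 215.5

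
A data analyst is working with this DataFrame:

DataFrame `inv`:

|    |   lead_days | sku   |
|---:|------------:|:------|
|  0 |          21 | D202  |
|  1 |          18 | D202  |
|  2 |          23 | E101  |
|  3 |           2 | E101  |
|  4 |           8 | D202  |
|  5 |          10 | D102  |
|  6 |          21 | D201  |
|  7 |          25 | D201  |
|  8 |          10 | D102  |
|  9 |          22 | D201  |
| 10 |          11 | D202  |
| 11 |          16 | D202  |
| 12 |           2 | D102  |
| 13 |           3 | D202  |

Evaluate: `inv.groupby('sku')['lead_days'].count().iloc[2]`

group by sku, count of lead_days:
sku
D102    3
D201    3
D202    6
E101    2
Name: lead_days, dtype: int64
Then the value at position 2: 6

6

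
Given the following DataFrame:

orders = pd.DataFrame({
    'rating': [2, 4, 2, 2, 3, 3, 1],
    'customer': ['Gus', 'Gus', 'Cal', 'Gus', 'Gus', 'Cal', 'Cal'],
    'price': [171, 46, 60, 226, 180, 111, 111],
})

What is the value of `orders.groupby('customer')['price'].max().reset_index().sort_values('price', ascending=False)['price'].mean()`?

168.5

group by customer, max of price:
customer
Cal    111
Gus    226
Name: price, dtype: int64
reset_index():
  customer  price
0      Cal    111
1      Gus    226
sort by price descending:
  customer  price
1      Gus    226
0      Cal    111
Reading off the mean of column 'price', we get 168.5.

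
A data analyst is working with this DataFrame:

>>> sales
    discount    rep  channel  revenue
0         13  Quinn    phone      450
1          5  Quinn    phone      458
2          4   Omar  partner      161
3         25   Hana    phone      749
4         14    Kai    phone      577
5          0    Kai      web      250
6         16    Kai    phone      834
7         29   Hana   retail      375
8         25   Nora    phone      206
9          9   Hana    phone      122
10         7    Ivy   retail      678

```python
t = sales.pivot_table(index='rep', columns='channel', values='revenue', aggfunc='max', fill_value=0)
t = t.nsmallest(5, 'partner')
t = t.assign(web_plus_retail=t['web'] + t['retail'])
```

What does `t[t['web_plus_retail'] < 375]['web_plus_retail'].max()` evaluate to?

250

pivot: rows=rep, cols=channel, max(revenue):
channel  partner  phone  retail  web
rep                                 
Hana           0    749     375    0
Ivy            0      0     678    0
Kai            0    834       0  250
Nora           0    206       0    0
Omar         161      0       0    0
Quinn          0    458       0    0
take 5 rows with smallest partner:
channel  partner  phone  retail  web
rep                                 
Hana           0    749     375    0
Ivy            0      0     678    0
Kai            0    834       0  250
Nora           0    206       0    0
Quinn          0    458       0    0
add column web_plus_retail = t['web'] + t['retail']:
channel  partner  phone  retail  web  web_plus_retail
rep                                                  
Hana           0    749     375    0              375
Ivy            0      0     678    0              678
Kai            0    834       0  250              250
Nora           0    206       0    0                0
Quinn          0    458       0    0                0
filter rows where web_plus_retail < 375:
channel  partner  phone  retail  web  web_plus_retail
rep                                                  
Kai            0    834       0  250              250
Nora           0    206       0    0                0
Quinn          0    458       0    0                0
So max() = 250.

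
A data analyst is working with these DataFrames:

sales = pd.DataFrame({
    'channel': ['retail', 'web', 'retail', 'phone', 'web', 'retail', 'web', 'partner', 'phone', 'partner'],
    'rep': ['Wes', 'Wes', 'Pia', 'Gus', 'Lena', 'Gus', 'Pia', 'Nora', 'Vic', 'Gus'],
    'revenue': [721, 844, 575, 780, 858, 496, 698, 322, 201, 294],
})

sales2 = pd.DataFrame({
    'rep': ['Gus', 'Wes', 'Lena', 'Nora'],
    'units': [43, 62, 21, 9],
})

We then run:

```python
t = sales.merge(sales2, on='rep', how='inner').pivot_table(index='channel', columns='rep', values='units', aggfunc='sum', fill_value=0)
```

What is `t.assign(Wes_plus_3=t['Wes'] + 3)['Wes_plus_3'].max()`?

65

merge on 'rep' (how='inner') → 7 rows:
   channel   rep  revenue  units
0   retail   Wes      721     62
1      web   Wes      844     62
2    phone   Gus      780     43
3      web  Lena      858     21
4   retail   Gus      496     43
5  partner  Nora      322      9
6  partner   Gus      294     43
pivot: rows=channel, cols=rep, sum(units):
rep      Gus  Lena  Nora  Wes
channel                      
partner   43     0     9    0
phone     43     0     0    0
retail    43     0     0   62
web        0    21     0   62
add column Wes_plus_3 = t['Wes'] + 3:
rep      Gus  Lena  Nora  Wes  Wes_plus_3
channel                                  
partner   43     0     9    0           3
phone     43     0     0    0           3
retail    43     0     0   62          65
web        0    21     0   62          65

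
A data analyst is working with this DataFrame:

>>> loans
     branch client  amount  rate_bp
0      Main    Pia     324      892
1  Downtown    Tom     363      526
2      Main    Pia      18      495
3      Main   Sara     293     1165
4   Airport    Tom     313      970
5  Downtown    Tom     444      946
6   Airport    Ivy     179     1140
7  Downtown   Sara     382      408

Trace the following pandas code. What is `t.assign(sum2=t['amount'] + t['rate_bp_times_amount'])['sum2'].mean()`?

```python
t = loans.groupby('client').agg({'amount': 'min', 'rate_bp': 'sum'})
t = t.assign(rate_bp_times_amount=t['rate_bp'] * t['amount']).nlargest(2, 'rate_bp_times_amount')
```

group by client: min(amount), sum(rate_bp):
        amount  rate_bp
client                 
Ivy        179     1140
Pia         18     1387
Sara       293     1573
Tom        313     2442
add column rate_bp_times_amount = t['rate_bp'] * t['amount']:
        amount  rate_bp  rate_bp_times_amount
client                                       
Ivy        179     1140                204060
Pia         18     1387                 24966
Sara       293     1573                460889
Tom        313     2442                764346
take 2 rows with largest rate_bp_times_amount:
        amount  rate_bp  rate_bp_times_amount
client                                       
Tom        313     2442                764346
Sara       293     1573                460889
add column sum2 = t['amount'] + t['rate_bp_times_amount']:
        amount  rate_bp  rate_bp_times_amount    sum2
client                                               
Tom        313     2442                764346  764659
Sara       293     1573                460889  461182
Reading off the mean of column 'sum2', we get 612920.5.

612920.5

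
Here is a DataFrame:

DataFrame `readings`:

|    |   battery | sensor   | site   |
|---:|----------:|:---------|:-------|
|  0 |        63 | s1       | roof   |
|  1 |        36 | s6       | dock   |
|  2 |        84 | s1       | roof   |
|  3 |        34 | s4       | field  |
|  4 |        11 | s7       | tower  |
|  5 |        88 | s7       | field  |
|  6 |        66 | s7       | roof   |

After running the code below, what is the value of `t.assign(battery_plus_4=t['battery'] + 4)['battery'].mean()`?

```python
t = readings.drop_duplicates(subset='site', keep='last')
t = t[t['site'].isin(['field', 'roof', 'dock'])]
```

drop duplicate site (keep=last):
   battery sensor   site
1       36     s6   dock
4       11     s7  tower
5       88     s7  field
6       66     s7   roof
filter rows where site in ['field', 'roof', 'dock']:
   battery sensor   site
1       36     s6   dock
5       88     s7  field
6       66     s7   roof
add column battery_plus_4 = t['battery'] + 4:
   battery sensor   site  battery_plus_4
1       36     s6   dock              40
5       88     s7  field              92
6       66     s7   roof              70
The mean of column 'battery' is 63.3333333333.

63.3333333333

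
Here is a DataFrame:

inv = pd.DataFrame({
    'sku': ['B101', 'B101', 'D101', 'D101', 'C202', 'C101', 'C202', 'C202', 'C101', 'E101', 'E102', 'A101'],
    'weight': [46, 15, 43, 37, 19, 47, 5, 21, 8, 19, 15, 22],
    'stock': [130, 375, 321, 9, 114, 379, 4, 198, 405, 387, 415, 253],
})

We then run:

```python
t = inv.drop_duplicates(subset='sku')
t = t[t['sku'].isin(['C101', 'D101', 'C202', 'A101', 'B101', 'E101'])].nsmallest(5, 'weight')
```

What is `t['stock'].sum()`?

drop duplicate sku (keep=first):
     sku  weight  stock
0   B101      46    130
2   D101      43    321
4   C202      19    114
5   C101      47    379
9   E101      19    387
10  E102      15    415
11  A101      22    253
filter rows where sku in ['C101', 'D101', 'C202', 'A101', 'B101', 'E101']:
     sku  weight  stock
0   B101      46    130
2   D101      43    321
4   C202      19    114
5   C101      47    379
9   E101      19    387
11  A101      22    253
take 5 rows with smallest weight:
     sku  weight  stock
4   C202      19    114
9   E101      19    387
11  A101      22    253
2   D101      43    321
0   B101      46    130
Finally, sum of column 'stock' = 1205.

1205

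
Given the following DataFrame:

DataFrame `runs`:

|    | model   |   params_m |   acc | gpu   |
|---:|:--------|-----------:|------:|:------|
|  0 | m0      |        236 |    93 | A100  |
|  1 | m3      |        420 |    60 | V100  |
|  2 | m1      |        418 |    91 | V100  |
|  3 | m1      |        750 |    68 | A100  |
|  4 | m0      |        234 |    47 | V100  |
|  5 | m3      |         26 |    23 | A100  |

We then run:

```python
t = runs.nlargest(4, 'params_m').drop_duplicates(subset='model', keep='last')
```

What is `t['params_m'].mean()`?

358.0

take 4 rows with largest params_m:
  model  params_m  acc   gpu
3    m1       750   68  A100
1    m3       420   60  V100
2    m1       418   91  V100
0    m0       236   93  A100
drop duplicate model (keep=last):
  model  params_m  acc   gpu
1    m3       420   60  V100
2    m1       418   91  V100
0    m0       236   93  A100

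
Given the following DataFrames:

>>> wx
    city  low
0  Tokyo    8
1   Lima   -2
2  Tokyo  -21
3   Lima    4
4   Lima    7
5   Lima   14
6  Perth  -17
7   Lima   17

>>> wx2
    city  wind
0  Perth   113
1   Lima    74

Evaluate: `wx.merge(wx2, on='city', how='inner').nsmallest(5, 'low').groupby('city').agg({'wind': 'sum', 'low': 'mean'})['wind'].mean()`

merge on 'city' (how='inner') → 6 rows:
    city  low  wind
0   Lima   -2    74
1   Lima    4    74
2   Lima    7    74
3   Lima   14    74
4  Perth  -17   113
5   Lima   17    74
take 5 rows with smallest low:
    city  low  wind
4  Perth  -17   113
0   Lima   -2    74
1   Lima    4    74
2   Lima    7    74
3   Lima   14    74
group by city: sum(wind), mean(low):
       wind    low
city              
Lima    296   5.75
Perth   113 -17.00
Then the mean of column 'wind': 204.5

204.5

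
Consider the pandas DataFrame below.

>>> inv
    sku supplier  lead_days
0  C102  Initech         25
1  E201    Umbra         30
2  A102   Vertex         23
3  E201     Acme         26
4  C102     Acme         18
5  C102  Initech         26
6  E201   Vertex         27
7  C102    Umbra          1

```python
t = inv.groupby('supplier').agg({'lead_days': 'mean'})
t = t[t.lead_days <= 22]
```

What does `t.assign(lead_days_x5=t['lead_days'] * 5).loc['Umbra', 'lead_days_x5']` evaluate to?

77.5

group by supplier, mean of lead_days:
          lead_days
supplier           
Acme           22.0
Initech        25.5
Umbra          15.5
Vertex         25.0
filter rows where lead_days <= 22:
          lead_days
supplier           
Acme           22.0
Umbra          15.5
add column lead_days_x5 = t['lead_days'] * 5:
          lead_days  lead_days_x5
supplier                         
Acme           22.0         110.0
Umbra          15.5          77.5
Then the value at row 'Umbra', column 'lead_days_x5': 77.5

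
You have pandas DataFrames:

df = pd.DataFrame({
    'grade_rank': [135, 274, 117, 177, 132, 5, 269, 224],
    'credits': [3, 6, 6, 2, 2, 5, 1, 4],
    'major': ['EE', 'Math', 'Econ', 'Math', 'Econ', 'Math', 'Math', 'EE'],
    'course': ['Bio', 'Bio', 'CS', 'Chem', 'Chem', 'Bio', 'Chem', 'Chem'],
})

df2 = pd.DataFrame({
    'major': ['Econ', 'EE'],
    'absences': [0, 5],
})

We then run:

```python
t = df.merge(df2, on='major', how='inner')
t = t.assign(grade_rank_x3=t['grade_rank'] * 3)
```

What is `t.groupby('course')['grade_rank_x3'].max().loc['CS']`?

merge on 'major' (how='inner') → 4 rows:
   grade_rank  credits major course  absences
0         135        3    EE    Bio         5
1         117        6  Econ     CS         0
2         132        2  Econ   Chem         0
3         224        4    EE   Chem         5
add column grade_rank_x3 = t['grade_rank'] * 3:
   grade_rank  credits major course  absences  grade_rank_x3
0         135        3    EE    Bio         5            405
1         117        6  Econ     CS         0            351
2         132        2  Econ   Chem         0            396
3         224        4    EE   Chem         5            672
group by course, max of grade_rank_x3:
course
Bio     405
CS      351
Chem    672
Name: grade_rank_x3, dtype: int64
Then the value at index 'CS': 351

351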